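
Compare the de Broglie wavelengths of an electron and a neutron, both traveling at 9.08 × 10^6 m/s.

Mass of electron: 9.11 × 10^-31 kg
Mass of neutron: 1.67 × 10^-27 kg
The electron has the longer wavelength.

Using λ = h/(mv), since both particles have the same velocity, the wavelength depends only on mass.

For electron: λ₁ = h/(m₁v) = 8.01 × 10^-11 m
For neutron: λ₂ = h/(m₂v) = 4.37 × 10^-14 m

Since λ ∝ 1/m at constant velocity, the lighter particle has the longer wavelength.

The electron has the longer de Broglie wavelength.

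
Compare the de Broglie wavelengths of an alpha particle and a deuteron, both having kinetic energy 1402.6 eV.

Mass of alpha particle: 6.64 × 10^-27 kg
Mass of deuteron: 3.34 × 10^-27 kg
The deuteron has the longer wavelength.

Using λ = h/√(2mKE):

For alpha particle: λ₁ = h/√(2m₁KE) = 3.84 × 10^-13 m
For deuteron: λ₂ = h/√(2m₂KE) = 5.41 × 10^-13 m

Since λ ∝ 1/√m at constant kinetic energy, the lighter particle has the longer wavelength.

The deuteron has the longer de Broglie wavelength.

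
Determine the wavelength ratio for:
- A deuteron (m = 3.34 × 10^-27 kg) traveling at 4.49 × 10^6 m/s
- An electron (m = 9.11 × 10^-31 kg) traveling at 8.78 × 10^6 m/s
λ₁/λ₂ = 5.33 × 10^-4

Using λ = h/(mv):

λ₁ = h/(m₁v₁) = 4.42 × 10^-14 m
λ₂ = h/(m₂v₂) = 8.28 × 10^-11 m

Ratio λ₁/λ₂ = (m₂v₂)/(m₁v₁)
         = (9.11 × 10^-31 kg × 8.78 × 10^6 m/s) / (3.34 × 10^-27 kg × 4.49 × 10^6 m/s)
         = 5.33 × 10^-4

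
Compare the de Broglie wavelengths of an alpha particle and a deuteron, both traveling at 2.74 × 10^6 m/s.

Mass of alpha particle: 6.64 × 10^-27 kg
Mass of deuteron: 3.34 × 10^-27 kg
The deuteron has the longer wavelength.

Using λ = h/(mv), since both particles have the same velocity, the wavelength depends only on mass.

For alpha particle: λ₁ = h/(m₁v) = 3.64 × 10^-14 m
For deuteron: λ₂ = h/(m₂v) = 7.24 × 10^-14 m

Since λ ∝ 1/m at constant velocity, the lighter particle has the longer wavelength.

The deuteron has the longer de Broglie wavelength.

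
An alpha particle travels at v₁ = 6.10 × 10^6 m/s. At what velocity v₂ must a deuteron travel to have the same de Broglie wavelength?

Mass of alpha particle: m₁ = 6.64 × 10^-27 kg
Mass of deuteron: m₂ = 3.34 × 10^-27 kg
v₂ = 1.21 × 10^7 m/s

For equal de Broglie wavelengths: λ₁ = λ₂

h/(m₁v₁) = h/(m₂v₂)
m₁v₁ = m₂v₂
v₂ = v₁ · (m₁/m₂)

v₂ = 6.10 × 10^6 m/s × (6.64 × 10^-27 kg / 3.34 × 10^-27 kg)
v₂ = 1.21 × 10^7 m/s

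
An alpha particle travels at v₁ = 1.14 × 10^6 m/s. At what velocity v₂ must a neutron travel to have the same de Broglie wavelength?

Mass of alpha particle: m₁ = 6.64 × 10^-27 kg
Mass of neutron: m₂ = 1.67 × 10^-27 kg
v₂ = 4.53 × 10^6 m/s

For equal de Broglie wavelengths: λ₁ = λ₂

h/(m₁v₁) = h/(m₂v₂)
m₁v₁ = m₂v₂
v₂ = v₁ · (m₁/m₂)

v₂ = 1.14 × 10^6 m/s × (6.64 × 10^-27 kg / 1.67 × 10^-27 kg)
v₂ = 4.53 × 10^6 m/s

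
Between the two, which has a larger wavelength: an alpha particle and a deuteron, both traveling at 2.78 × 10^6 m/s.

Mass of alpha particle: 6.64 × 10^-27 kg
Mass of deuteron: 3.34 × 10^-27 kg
The deuteron has the longer wavelength.

Using λ = h/(mv), since both particles have the same velocity, the wavelength depends only on mass.

For alpha particle: λ₁ = h/(m₁v) = 3.59 × 10^-14 m
For deuteron: λ₂ = h/(m₂v) = 7.14 × 10^-14 m

Since λ ∝ 1/m at constant velocity, the lighter particle has the longer wavelength.

The deuteron has the longer de Broglie wavelength.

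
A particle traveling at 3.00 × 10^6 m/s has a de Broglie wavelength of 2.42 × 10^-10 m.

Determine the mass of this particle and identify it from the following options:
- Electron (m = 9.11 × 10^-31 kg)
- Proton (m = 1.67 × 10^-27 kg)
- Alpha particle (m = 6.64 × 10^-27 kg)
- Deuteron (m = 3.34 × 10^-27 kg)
The particle is an electron.

From λ = h/(mv), solve for mass:

m = h/(λv)
m = (6.626 × 10^-34 J·s) / (2.42 × 10^-10 m × 3.00 × 10^6 m/s)
m = 9.13 × 10^-31 kg

Comparing with the listed masses, this is closest to an electron.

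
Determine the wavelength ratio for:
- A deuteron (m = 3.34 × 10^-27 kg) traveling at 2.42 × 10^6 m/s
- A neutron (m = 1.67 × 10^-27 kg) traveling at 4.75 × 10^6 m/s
λ₁/λ₂ = 0.981

Using λ = h/(mv):

λ₁ = h/(m₁v₁) = 8.20 × 10^-14 m
λ₂ = h/(m₂v₂) = 8.35 × 10^-14 m

Ratio λ₁/λ₂ = (m₂v₂)/(m₁v₁)
         = (1.67 × 10^-27 kg × 4.75 × 10^6 m/s) / (3.34 × 10^-27 kg × 2.42 × 10^6 m/s)
         = 0.981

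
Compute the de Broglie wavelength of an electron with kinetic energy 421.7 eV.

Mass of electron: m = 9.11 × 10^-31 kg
5.97 × 10^-11 m

Using λ = h/√(2mKE):

First convert KE to Joules: KE = 421.7 eV = 6.756 × 10^-17 J

λ = h/√(2mKE)
λ = (6.626 × 10^-34 J·s) / √(2 × 9.11 × 10^-31 kg × 6.756 × 10^-17 J)
λ = 5.97 × 10^-11 m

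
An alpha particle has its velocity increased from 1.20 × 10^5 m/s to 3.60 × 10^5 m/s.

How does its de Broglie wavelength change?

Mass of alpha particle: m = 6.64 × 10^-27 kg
The wavelength decreases by a factor of 3.

Using λ = h/(mv):

Initial wavelength: λ₁ = h/(mv₁) = 8.32 × 10^-13 m
Final wavelength: λ₂ = h/(mv₂) = 2.77 × 10^-13 m

Since λ ∝ 1/v, when velocity increases by a factor of 3, the wavelength decreases by a factor of 3.

λ₂/λ₁ = v₁/v₂ = 1/3

The wavelength decreases by a factor of 3.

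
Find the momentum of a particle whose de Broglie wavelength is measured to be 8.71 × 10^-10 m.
7.61 × 10^-25 kg·m/s

From the de Broglie relation λ = h/p, we solve for p:

p = h/λ
p = (6.626 × 10^-34 J·s) / (8.71 × 10^-10 m)
p = 7.61 × 10^-25 kg·m/s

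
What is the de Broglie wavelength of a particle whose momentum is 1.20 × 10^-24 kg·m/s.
5.52 × 10^-10 m

Using the de Broglie relation λ = h/p:

λ = h/p
λ = (6.626 × 10^-34 J·s) / (1.20 × 10^-24 kg·m/s)
λ = 5.52 × 10^-10 m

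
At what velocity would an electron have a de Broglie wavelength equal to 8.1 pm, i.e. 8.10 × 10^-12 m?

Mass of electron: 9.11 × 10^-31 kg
8.98 × 10^7 m/s

From λ = h/(mv), solve for v:

v = h/(mλ)
v = (6.626 × 10^-34 J·s) / (9.11 × 10^-31 kg × 8.10 × 10^-12 m)
v = 8.98 × 10^7 m/s

Note: This velocity is 30.0% of the speed of light, so relativistic corrections would be needed for a more accurate calculation.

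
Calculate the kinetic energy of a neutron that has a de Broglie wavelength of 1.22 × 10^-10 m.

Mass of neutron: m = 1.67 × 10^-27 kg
8.83 × 10^-21 J (or 0.0551 eV)

From λ = h/√(2mKE), we solve for KE:

λ² = h²/(2mKE)
KE = h²/(2mλ²)
KE = (6.626 × 10^-34 J·s)² / (2 × 1.67 × 10^-27 kg × (1.22 × 10^-10 m)²)
KE = 8.83 × 10^-21 J
KE = 0.0551 eV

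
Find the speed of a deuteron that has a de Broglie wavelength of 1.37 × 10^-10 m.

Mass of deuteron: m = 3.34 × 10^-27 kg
1.45 × 10^3 m/s

From the de Broglie relation λ = h/(mv), we solve for v:

v = h/(mλ)
v = (6.626 × 10^-34 J·s) / (3.34 × 10^-27 kg × 1.37 × 10^-10 m)
v = 1.45 × 10^3 m/s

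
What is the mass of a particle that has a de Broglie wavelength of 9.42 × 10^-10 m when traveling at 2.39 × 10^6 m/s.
2.94 × 10^-31 kg

From the de Broglie relation λ = h/(mv), we solve for m:

m = h/(λv)
m = (6.626 × 10^-34 J·s) / (9.42 × 10^-10 m × 2.39 × 10^6 m/s)
m = 2.94 × 10^-31 kg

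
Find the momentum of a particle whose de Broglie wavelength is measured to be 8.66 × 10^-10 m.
7.65 × 10^-25 kg·m/s

From the de Broglie relation λ = h/p, we solve for p:

p = h/λ
p = (6.626 × 10^-34 J·s) / (8.66 × 10^-10 m)
p = 7.65 × 10^-25 kg·m/s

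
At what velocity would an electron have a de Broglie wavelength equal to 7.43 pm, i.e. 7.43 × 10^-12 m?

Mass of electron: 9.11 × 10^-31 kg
9.79 × 10^7 m/s

From λ = h/(mv), solve for v:

v = h/(mλ)
v = (6.626 × 10^-34 J·s) / (9.11 × 10^-31 kg × 7.43 × 10^-12 m)
v = 9.79 × 10^7 m/s

Note: This velocity is 32.7% of the speed of light, so relativistic corrections would be needed for a more accurate calculation.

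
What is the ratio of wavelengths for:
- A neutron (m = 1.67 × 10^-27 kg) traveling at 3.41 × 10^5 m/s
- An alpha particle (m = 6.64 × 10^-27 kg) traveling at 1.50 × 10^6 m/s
λ₁/λ₂ = 17.5

Using λ = h/(mv):

λ₁ = h/(m₁v₁) = 1.16 × 10^-12 m
λ₂ = h/(m₂v₂) = 6.65 × 10^-14 m

Ratio λ₁/λ₂ = (m₂v₂)/(m₁v₁)
         = (6.64 × 10^-27 kg × 1.50 × 10^6 m/s) / (1.67 × 10^-27 kg × 3.41 × 10^5 m/s)
         = 17.5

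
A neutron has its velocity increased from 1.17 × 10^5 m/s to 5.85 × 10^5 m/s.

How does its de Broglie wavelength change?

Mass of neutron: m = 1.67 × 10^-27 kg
The wavelength decreases by a factor of 5.

Using λ = h/(mv):

Initial wavelength: λ₁ = h/(mv₁) = 3.39 × 10^-12 m
Final wavelength: λ₂ = h/(mv₂) = 6.78 × 10^-13 m

Since λ ∝ 1/v, when velocity increases by a factor of 5, the wavelength decreases by a factor of 5.

λ₂/λ₁ = v₁/v₂ = 1/5

The wavelength decreases by a factor of 5.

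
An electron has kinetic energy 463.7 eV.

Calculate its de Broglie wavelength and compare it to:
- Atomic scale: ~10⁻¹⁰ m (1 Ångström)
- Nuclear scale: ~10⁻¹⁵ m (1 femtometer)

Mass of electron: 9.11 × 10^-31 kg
λ = 5.70 × 10^-11 m, which is between nuclear and atomic scales.

Using λ = h/√(2mKE):

KE = 463.7 eV = 7.429 × 10^-17 J

λ = h/√(2mKE)
λ = (6.626 × 10^-34 J·s) / √(2 × 9.11 × 10^-31 kg × 7.429 × 10^-17 J)
λ = 5.70 × 10^-11 m

Comparison:
- Atomic scale (10⁻¹⁰ m): λ is 0.57× this size
- Nuclear scale (10⁻¹⁵ m): λ is 5.7e+04× this size

The wavelength is between nuclear and atomic scales.

This wavelength is appropriate for probing atomic structure but too large for nuclear physics experiments.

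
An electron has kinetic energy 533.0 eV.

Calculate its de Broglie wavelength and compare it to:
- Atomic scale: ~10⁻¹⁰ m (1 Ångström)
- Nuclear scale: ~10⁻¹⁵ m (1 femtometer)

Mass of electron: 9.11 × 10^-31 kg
λ = 5.31 × 10^-11 m, which is between nuclear and atomic scales.

Using λ = h/√(2mKE):

KE = 533.0 eV = 8.540 × 10^-17 J

λ = h/√(2mKE)
λ = (6.626 × 10^-34 J·s) / √(2 × 9.11 × 10^-31 kg × 8.540 × 10^-17 J)
λ = 5.31 × 10^-11 m

Comparison:
- Atomic scale (10⁻¹⁰ m): λ is 0.53× this size
- Nuclear scale (10⁻¹⁵ m): λ is 5.3e+04× this size

The wavelength is between nuclear and atomic scales.

This wavelength is appropriate for probing atomic structure but too large for nuclear physics experiments.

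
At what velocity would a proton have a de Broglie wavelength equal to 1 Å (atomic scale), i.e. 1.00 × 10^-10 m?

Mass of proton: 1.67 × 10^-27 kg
3.97 × 10^3 m/s

From λ = h/(mv), solve for v:

v = h/(mλ)
v = (6.626 × 10^-34 J·s) / (1.67 × 10^-27 kg × 1.00 × 10^-10 m)
v = 3.97 × 10^3 m/s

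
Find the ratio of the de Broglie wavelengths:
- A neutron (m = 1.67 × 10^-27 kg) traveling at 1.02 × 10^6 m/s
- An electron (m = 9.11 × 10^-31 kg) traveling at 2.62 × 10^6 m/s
λ₁/λ₂ = 1.40 × 10^-3

Using λ = h/(mv):

λ₁ = h/(m₁v₁) = 3.89 × 10^-13 m
λ₂ = h/(m₂v₂) = 2.78 × 10^-10 m

Ratio λ₁/λ₂ = (m₂v₂)/(m₁v₁)
         = (9.11 × 10^-31 kg × 2.62 × 10^6 m/s) / (1.67 × 10^-27 kg × 1.02 × 10^6 m/s)
         = 1.40 × 10^-3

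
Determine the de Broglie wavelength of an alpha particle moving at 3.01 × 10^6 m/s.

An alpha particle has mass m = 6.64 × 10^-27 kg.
3.32 × 10^-14 m

Using the de Broglie relation λ = h/(mv):

λ = h/(mv)
λ = (6.626 × 10^-34 J·s) / (6.64 × 10^-27 kg × 3.01 × 10^6 m/s)
λ = 3.32 × 10^-14 m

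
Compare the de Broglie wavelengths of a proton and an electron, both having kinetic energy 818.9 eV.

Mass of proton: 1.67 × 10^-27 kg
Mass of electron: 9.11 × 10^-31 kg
The electron has the longer wavelength.

Using λ = h/√(2mKE):

For proton: λ₁ = h/√(2m₁KE) = 1.00 × 10^-12 m
For electron: λ₂ = h/√(2m₂KE) = 4.29 × 10^-11 m

Since λ ∝ 1/√m at constant kinetic energy, the lighter particle has the longer wavelength.

The electron has the longer de Broglie wavelength.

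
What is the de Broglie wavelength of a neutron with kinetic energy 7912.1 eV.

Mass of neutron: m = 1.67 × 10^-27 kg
3.22 × 10^-13 m

Using λ = h/√(2mKE):

First convert KE to Joules: KE = 7912.1 eV = 1.268 × 10^-15 J

λ = h/√(2mKE)
λ = (6.626 × 10^-34 J·s) / √(2 × 1.67 × 10^-27 kg × 1.268 × 10^-15 J)
λ = 3.22 × 10^-13 m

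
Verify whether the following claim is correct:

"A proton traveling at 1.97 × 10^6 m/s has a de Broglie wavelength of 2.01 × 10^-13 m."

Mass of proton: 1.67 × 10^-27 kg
True

The claim is correct.

Using λ = h/(mv):
λ = (6.626 × 10^-34 J·s) / (1.67 × 10^-27 kg × 1.97 × 10^6 m/s)
λ = 2.01 × 10^-13 m

This matches the claimed value.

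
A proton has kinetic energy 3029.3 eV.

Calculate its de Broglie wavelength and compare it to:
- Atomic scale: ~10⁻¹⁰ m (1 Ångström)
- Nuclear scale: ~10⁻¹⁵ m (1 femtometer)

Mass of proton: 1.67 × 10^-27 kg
λ = 5.20 × 10^-13 m, which is between nuclear and atomic scales.

Using λ = h/√(2mKE):

KE = 3029.3 eV = 4.853 × 10^-16 J

λ = h/√(2mKE)
λ = (6.626 × 10^-34 J·s) / √(2 × 1.67 × 10^-27 kg × 4.853 × 10^-16 J)
λ = 5.20 × 10^-13 m

Comparison:
- Atomic scale (10⁻¹⁰ m): λ is 0.0052× this size
- Nuclear scale (10⁻¹⁵ m): λ is 5.2e+02× this size

The wavelength is between nuclear and atomic scales.

This wavelength is appropriate for probing atomic structure but too large for nuclear physics experiments.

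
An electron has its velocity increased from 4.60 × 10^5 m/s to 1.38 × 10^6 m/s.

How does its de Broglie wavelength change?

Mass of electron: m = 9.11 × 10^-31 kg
The wavelength decreases by a factor of 3.

Using λ = h/(mv):

Initial wavelength: λ₁ = h/(mv₁) = 1.58 × 10^-9 m
Final wavelength: λ₂ = h/(mv₂) = 5.27 × 10^-10 m

Since λ ∝ 1/v, when velocity increases by a factor of 3, the wavelength decreases by a factor of 3.

λ₂/λ₁ = v₁/v₂ = 1/3

The wavelength decreases by a factor of 3.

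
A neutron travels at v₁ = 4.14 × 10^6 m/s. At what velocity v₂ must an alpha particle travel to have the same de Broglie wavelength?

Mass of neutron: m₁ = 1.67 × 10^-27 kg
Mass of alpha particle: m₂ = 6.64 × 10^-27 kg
v₂ = 1.04 × 10^6 m/s

For equal de Broglie wavelengths: λ₁ = λ₂

h/(m₁v₁) = h/(m₂v₂)
m₁v₁ = m₂v₂
v₂ = v₁ · (m₁/m₂)

v₂ = 4.14 × 10^6 m/s × (1.67 × 10^-27 kg / 6.64 × 10^-27 kg)
v₂ = 1.04 × 10^6 m/s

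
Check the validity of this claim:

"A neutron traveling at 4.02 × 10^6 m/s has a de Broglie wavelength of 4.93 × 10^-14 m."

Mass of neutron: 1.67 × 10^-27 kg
False

The claim is incorrect.

Using λ = h/(mv):
λ = (6.626 × 10^-34 J·s) / (1.67 × 10^-27 kg × 4.02 × 10^6 m/s)
λ = 9.87 × 10^-14 m

The actual wavelength differs from the claimed 4.93 × 10^-14 m.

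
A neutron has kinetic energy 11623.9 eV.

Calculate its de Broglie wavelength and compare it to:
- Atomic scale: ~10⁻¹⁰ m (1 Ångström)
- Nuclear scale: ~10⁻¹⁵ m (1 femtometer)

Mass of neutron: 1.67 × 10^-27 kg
λ = 2.66 × 10^-13 m, which is between nuclear and atomic scales.

Using λ = h/√(2mKE):

KE = 11623.9 eV = 1.862 × 10^-15 J

λ = h/√(2mKE)
λ = (6.626 × 10^-34 J·s) / √(2 × 1.67 × 10^-27 kg × 1.862 × 10^-15 J)
λ = 2.66 × 10^-13 m

Comparison:
- Atomic scale (10⁻¹⁰ m): λ is 0.0027× this size
- Nuclear scale (10⁻¹⁵ m): λ is 2.7e+02× this size

The wavelength is between nuclear and atomic scales.

This wavelength is appropriate for probing atomic structure but too large for nuclear physics experiments.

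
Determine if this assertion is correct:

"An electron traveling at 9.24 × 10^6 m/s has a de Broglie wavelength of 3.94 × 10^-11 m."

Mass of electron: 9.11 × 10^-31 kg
False

The claim is incorrect.

Using λ = h/(mv):
λ = (6.626 × 10^-34 J·s) / (9.11 × 10^-31 kg × 9.24 × 10^6 m/s)
λ = 7.87 × 10^-11 m

The actual wavelength differs from the claimed 3.94 × 10^-11 m.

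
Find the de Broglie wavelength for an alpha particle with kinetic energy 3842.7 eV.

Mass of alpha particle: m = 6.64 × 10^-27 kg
2.32 × 10^-13 m

Using λ = h/√(2mKE):

First convert KE to Joules: KE = 3842.7 eV = 6.157 × 10^-16 J

λ = h/√(2mKE)
λ = (6.626 × 10^-34 J·s) / √(2 × 6.64 × 10^-27 kg × 6.157 × 10^-16 J)
λ = 2.32 × 10^-13 m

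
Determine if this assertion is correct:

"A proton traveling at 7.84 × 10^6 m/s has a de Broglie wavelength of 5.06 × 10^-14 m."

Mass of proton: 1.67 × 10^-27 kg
True

The claim is correct.

Using λ = h/(mv):
λ = (6.626 × 10^-34 J·s) / (1.67 × 10^-27 kg × 7.84 × 10^6 m/s)
λ = 5.06 × 10^-14 m

This matches the claimed value.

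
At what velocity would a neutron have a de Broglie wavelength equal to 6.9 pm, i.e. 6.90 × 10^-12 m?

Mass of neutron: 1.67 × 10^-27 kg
5.75 × 10^4 m/s

From λ = h/(mv), solve for v:

v = h/(mλ)
v = (6.626 × 10^-34 J·s) / (1.67 × 10^-27 kg × 6.90 × 10^-12 m)
v = 5.75 × 10^4 m/s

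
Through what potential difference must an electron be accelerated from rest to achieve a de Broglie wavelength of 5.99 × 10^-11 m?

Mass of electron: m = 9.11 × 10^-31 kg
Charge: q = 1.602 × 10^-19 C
419 V

From λ = h/√(2mqV), we solve for V:

λ² = h²/(2mqV)
V = h²/(2mqλ²)
V = (6.626 × 10^-34 J·s)² / (2 × 9.11 × 10^-31 kg × 1.602 × 10^-19 C × (5.99 × 10^-11 m)²)
V = 419 V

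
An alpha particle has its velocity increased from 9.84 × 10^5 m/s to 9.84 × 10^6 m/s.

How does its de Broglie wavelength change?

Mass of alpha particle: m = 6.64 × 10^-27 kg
The wavelength decreases by a factor of 10.

Using λ = h/(mv):

Initial wavelength: λ₁ = h/(mv₁) = 1.01 × 10^-13 m
Final wavelength: λ₂ = h/(mv₂) = 1.01 × 10^-14 m

Since λ ∝ 1/v, when velocity increases by a factor of 10, the wavelength decreases by a factor of 10.

λ₂/λ₁ = v₁/v₂ = 1/10

The wavelength decreases by a factor of 10.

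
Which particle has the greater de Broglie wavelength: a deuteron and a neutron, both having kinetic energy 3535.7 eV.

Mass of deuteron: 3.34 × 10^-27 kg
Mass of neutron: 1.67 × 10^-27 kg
The neutron has the longer wavelength.

Using λ = h/√(2mKE):

For deuteron: λ₁ = h/√(2m₁KE) = 3.41 × 10^-13 m
For neutron: λ₂ = h/√(2m₂KE) = 4.82 × 10^-13 m

Since λ ∝ 1/√m at constant kinetic energy, the lighter particle has the longer wavelength.

The neutron has the longer de Broglie wavelength.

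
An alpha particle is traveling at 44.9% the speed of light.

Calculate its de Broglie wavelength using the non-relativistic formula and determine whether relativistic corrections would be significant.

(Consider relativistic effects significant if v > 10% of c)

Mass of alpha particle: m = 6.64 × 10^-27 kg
Yes, relativistic corrections are needed.

Using the non-relativistic de Broglie formula λ = h/(mv):

v = 44.9% × c = 1.346 × 10^8 m/s

λ = h/(mv)
λ = (6.626 × 10^-34 J·s) / (6.64 × 10^-27 kg × 1.346 × 10^8 m/s)
λ = 7.41 × 10^-16 m

Since v = 44.9% of c > 10% of c, relativistic corrections ARE significant and the actual wavelength would differ from this non-relativistic estimate.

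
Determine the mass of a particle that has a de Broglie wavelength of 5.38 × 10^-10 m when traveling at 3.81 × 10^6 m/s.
3.23 × 10^-31 kg

From the de Broglie relation λ = h/(mv), we solve for m:

m = h/(λv)
m = (6.626 × 10^-34 J·s) / (5.38 × 10^-10 m × 3.81 × 10^6 m/s)
m = 3.23 × 10^-31 kg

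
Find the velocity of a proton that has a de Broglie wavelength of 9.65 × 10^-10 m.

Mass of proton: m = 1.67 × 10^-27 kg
4.11 × 10^2 m/s

From the de Broglie relation λ = h/(mv), we solve for v:

v = h/(mλ)
v = (6.626 × 10^-34 J·s) / (1.67 × 10^-27 kg × 9.65 × 10^-10 m)
v = 4.11 × 10^2 m/s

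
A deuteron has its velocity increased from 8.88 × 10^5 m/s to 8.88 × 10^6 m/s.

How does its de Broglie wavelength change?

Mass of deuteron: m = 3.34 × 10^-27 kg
The wavelength decreases by a factor of 10.

Using λ = h/(mv):

Initial wavelength: λ₁ = h/(mv₁) = 2.23 × 10^-13 m
Final wavelength: λ₂ = h/(mv₂) = 2.23 × 10^-14 m

Since λ ∝ 1/v, when velocity increases by a factor of 10, the wavelength decreases by a factor of 10.

λ₂/λ₁ = v₁/v₂ = 1/10

The wavelength decreases by a factor of 10.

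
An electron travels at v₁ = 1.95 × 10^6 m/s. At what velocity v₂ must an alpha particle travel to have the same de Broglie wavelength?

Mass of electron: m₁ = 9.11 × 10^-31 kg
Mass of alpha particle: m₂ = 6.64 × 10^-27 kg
v₂ = 2.68 × 10^2 m/s

For equal de Broglie wavelengths: λ₁ = λ₂

h/(m₁v₁) = h/(m₂v₂)
m₁v₁ = m₂v₂
v₂ = v₁ · (m₁/m₂)

v₂ = 1.95 × 10^6 m/s × (9.11 × 10^-31 kg / 6.64 × 10^-27 kg)
v₂ = 2.68 × 10^2 m/s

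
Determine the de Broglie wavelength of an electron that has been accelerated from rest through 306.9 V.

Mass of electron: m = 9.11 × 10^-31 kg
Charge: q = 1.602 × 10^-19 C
7.00 × 10^-11 m

When a particle is accelerated through voltage V, it gains kinetic energy KE = qV.

The de Broglie wavelength is then λ = h/√(2mqV):

λ = h/√(2mqV)
λ = (6.626 × 10^-34 J·s) / √(2 × 9.11 × 10^-31 kg × 1.602 × 10^-19 C × 306.9 V)
λ = 7.00 × 10^-11 m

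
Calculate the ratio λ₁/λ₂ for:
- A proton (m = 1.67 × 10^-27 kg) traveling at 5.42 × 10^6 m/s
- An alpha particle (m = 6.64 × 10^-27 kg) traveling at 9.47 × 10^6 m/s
λ₁/λ₂ = 6.95

Using λ = h/(mv):

λ₁ = h/(m₁v₁) = 7.32 × 10^-14 m
λ₂ = h/(m₂v₂) = 1.05 × 10^-14 m

Ratio λ₁/λ₂ = (m₂v₂)/(m₁v₁)
         = (6.64 × 10^-27 kg × 9.47 × 10^6 m/s) / (1.67 × 10^-27 kg × 5.42 × 10^6 m/s)
         = 6.95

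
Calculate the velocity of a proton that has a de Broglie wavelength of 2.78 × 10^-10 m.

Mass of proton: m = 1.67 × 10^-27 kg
1.43 × 10^3 m/s

From the de Broglie relation λ = h/(mv), we solve for v:

v = h/(mλ)
v = (6.626 × 10^-34 J·s) / (1.67 × 10^-27 kg × 2.78 × 10^-10 m)
v = 1.43 × 10^3 m/s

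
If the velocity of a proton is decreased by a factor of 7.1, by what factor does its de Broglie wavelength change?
The wavelength increases by a factor of 7.1.

From λ = h/(mv), the wavelength is inversely proportional to velocity:

λ ∝ 1/v

If v → v/7.1, then λ → 7.1λ

When velocity is decreased by a factor of 7.1, the wavelength increases by a factor of 7.1.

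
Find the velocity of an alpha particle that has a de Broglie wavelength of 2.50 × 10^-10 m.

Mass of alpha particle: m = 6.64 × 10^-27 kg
3.99 × 10^2 m/s

From the de Broglie relation λ = h/(mv), we solve for v:

v = h/(mλ)
v = (6.626 × 10^-34 J·s) / (6.64 × 10^-27 kg × 2.50 × 10^-10 m)
v = 3.99 × 10^2 m/s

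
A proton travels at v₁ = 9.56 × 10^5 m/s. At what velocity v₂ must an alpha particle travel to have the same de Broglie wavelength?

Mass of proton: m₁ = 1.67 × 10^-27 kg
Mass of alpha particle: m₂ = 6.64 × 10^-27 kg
v₂ = 2.40 × 10^5 m/s

For equal de Broglie wavelengths: λ₁ = λ₂

h/(m₁v₁) = h/(m₂v₂)
m₁v₁ = m₂v₂
v₂ = v₁ · (m₁/m₂)

v₂ = 9.56 × 10^5 m/s × (1.67 × 10^-27 kg / 6.64 × 10^-27 kg)
v₂ = 2.40 × 10^5 m/s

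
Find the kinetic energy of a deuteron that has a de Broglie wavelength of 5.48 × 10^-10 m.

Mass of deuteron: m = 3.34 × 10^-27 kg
2.19 × 10^-22 J (or 1.37 × 10^-3 eV)

From λ = h/√(2mKE), we solve for KE:

λ² = h²/(2mKE)
KE = h²/(2mλ²)
KE = (6.626 × 10^-34 J·s)² / (2 × 3.34 × 10^-27 kg × (5.48 × 10^-10 m)²)
KE = 2.19 × 10^-22 J
KE = 1.37 × 10^-3 eV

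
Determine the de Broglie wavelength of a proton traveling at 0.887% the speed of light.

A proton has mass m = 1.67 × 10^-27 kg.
1.49 × 10^-13 m

Using the de Broglie relation λ = h/(mv):

v = 0.887% × c = 2.659 × 10^6 m/s

λ = h/(mv)
λ = (6.626 × 10^-34 J·s) / (1.67 × 10^-27 kg × 2.659 × 10^6 m/s)
λ = 1.49 × 10^-13 m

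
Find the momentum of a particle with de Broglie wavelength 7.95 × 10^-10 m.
8.33 × 10^-25 kg·m/s

From the de Broglie relation λ = h/p, we solve for p:

p = h/λ
p = (6.626 × 10^-34 J·s) / (7.95 × 10^-10 m)
p = 8.33 × 10^-25 kg·m/s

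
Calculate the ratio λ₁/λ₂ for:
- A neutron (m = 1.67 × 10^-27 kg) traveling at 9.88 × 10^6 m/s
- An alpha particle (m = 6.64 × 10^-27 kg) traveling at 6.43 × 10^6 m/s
λ₁/λ₂ = 2.59

Using λ = h/(mv):

λ₁ = h/(m₁v₁) = 4.02 × 10^-14 m
λ₂ = h/(m₂v₂) = 1.55 × 10^-14 m

Ratio λ₁/λ₂ = (m₂v₂)/(m₁v₁)
         = (6.64 × 10^-27 kg × 6.43 × 10^6 m/s) / (1.67 × 10^-27 kg × 9.88 × 10^6 m/s)
         = 2.59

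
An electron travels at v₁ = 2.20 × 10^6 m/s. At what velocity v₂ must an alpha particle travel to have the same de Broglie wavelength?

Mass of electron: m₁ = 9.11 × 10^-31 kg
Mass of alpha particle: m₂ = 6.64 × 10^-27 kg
v₂ = 3.02 × 10^2 m/s

For equal de Broglie wavelengths: λ₁ = λ₂

h/(m₁v₁) = h/(m₂v₂)
m₁v₁ = m₂v₂
v₂ = v₁ · (m₁/m₂)

v₂ = 2.20 × 10^6 m/s × (9.11 × 10^-31 kg / 6.64 × 10^-27 kg)
v₂ = 3.02 × 10^2 m/s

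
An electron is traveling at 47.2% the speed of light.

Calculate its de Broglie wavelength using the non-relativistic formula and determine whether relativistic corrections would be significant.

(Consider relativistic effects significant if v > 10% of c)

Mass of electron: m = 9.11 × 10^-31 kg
Yes, relativistic corrections are needed.

Using the non-relativistic de Broglie formula λ = h/(mv):

v = 47.2% × c = 1.415 × 10^8 m/s

λ = h/(mv)
λ = (6.626 × 10^-34 J·s) / (9.11 × 10^-31 kg × 1.415 × 10^8 m/s)
λ = 5.14 × 10^-12 m

Since v = 47.2% of c > 10% of c, relativistic corrections ARE significant and the actual wavelength would differ from this non-relativistic estimate.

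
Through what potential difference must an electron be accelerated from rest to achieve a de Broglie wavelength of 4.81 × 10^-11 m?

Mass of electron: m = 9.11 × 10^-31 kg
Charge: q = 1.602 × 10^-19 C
650 V

From λ = h/√(2mqV), we solve for V:

λ² = h²/(2mqV)
V = h²/(2mqλ²)
V = (6.626 × 10^-34 J·s)² / (2 × 9.11 × 10^-31 kg × 1.602 × 10^-19 C × (4.81 × 10^-11 m)²)
V = 650 V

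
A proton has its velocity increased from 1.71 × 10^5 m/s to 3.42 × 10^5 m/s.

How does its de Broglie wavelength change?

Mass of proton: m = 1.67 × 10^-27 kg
The wavelength decreases by a factor of 2.

Using λ = h/(mv):

Initial wavelength: λ₁ = h/(mv₁) = 2.32 × 10^-12 m
Final wavelength: λ₂ = h/(mv₂) = 1.16 × 10^-12 m

Since λ ∝ 1/v, when velocity increases by a factor of 2, the wavelength decreases by a factor of 2.

λ₂/λ₁ = v₁/v₂ = 1/2

The wavelength decreases by a factor of 2.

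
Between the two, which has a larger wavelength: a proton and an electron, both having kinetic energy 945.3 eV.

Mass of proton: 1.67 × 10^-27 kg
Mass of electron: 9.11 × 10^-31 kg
The electron has the longer wavelength.

Using λ = h/√(2mKE):

For proton: λ₁ = h/√(2m₁KE) = 9.32 × 10^-13 m
For electron: λ₂ = h/√(2m₂KE) = 3.99 × 10^-11 m

Since λ ∝ 1/√m at constant kinetic energy, the lighter particle has the longer wavelength.

The electron has the longer de Broglie wavelength.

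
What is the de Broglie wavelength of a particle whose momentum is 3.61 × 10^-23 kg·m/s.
1.84 × 10^-11 m

Using the de Broglie relation λ = h/p:

λ = h/p
λ = (6.626 × 10^-34 J·s) / (3.61 × 10^-23 kg·m/s)
λ = 1.84 × 10^-11 m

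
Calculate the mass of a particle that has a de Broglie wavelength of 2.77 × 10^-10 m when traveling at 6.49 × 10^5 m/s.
3.69 × 10^-30 kg

From the de Broglie relation λ = h/(mv), we solve for m:

m = h/(λv)
m = (6.626 × 10^-34 J·s) / (2.77 × 10^-10 m × 6.49 × 10^5 m/s)
m = 3.69 × 10^-30 kg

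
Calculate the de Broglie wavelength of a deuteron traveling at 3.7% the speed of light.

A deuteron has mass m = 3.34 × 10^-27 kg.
1.79 × 10^-14 m

Using the de Broglie relation λ = h/(mv):

v = 3.7% × c = 1.109 × 10^7 m/s

λ = h/(mv)
λ = (6.626 × 10^-34 J·s) / (3.34 × 10^-27 kg × 1.109 × 10^7 m/s)
λ = 1.79 × 10^-14 m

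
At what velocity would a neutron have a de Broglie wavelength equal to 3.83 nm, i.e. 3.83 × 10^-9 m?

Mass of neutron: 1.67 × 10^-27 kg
1.04 × 10^2 m/s

From λ = h/(mv), solve for v:

v = h/(mλ)
v = (6.626 × 10^-34 J·s) / (1.67 × 10^-27 kg × 3.83 × 10^-9 m)
v = 1.04 × 10^2 m/s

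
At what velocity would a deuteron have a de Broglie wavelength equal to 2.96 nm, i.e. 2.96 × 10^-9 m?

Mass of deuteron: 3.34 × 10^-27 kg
6.70 × 10^1 m/s

From λ = h/(mv), solve for v:

v = h/(mλ)
v = (6.626 × 10^-34 J·s) / (3.34 × 10^-27 kg × 2.96 × 10^-9 m)
v = 6.70 × 10^1 m/s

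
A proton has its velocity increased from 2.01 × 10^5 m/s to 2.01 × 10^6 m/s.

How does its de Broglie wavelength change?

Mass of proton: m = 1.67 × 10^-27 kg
The wavelength decreases by a factor of 10.

Using λ = h/(mv):

Initial wavelength: λ₁ = h/(mv₁) = 1.97 × 10^-12 m
Final wavelength: λ₂ = h/(mv₂) = 1.97 × 10^-13 m

Since λ ∝ 1/v, when velocity increases by a factor of 10, the wavelength decreases by a factor of 10.

λ₂/λ₁ = v₁/v₂ = 1/10

The wavelength decreases by a factor of 10.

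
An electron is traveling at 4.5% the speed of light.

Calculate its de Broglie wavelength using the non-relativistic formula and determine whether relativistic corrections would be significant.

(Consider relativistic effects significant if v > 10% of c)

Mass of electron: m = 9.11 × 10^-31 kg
No, relativistic corrections are not needed.

Using the non-relativistic de Broglie formula λ = h/(mv):

v = 4.5% × c = 1.349 × 10^7 m/s

λ = h/(mv)
λ = (6.626 × 10^-34 J·s) / (9.11 × 10^-31 kg × 1.349 × 10^7 m/s)
λ = 5.39 × 10^-11 m

Since v = 4.5% of c < 10% of c, relativistic corrections are NOT significant and this non-relativistic result is a good approximation.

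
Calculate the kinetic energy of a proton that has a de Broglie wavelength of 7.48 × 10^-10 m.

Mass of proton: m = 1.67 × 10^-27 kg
2.35 × 10^-22 J (or 1.47 × 10^-3 eV)

From λ = h/√(2mKE), we solve for KE:

λ² = h²/(2mKE)
KE = h²/(2mλ²)
KE = (6.626 × 10^-34 J·s)² / (2 × 1.67 × 10^-27 kg × (7.48 × 10^-10 m)²)
KE = 2.35 × 10^-22 J
KE = 1.47 × 10^-3 eV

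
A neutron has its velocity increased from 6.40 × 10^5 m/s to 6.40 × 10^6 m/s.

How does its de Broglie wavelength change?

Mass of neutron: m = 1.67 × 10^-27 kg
The wavelength decreases by a factor of 10.

Using λ = h/(mv):

Initial wavelength: λ₁ = h/(mv₁) = 6.20 × 10^-13 m
Final wavelength: λ₂ = h/(mv₂) = 6.20 × 10^-14 m

Since λ ∝ 1/v, when velocity increases by a factor of 10, the wavelength decreases by a factor of 10.

λ₂/λ₁ = v₁/v₂ = 1/10

The wavelength decreases by a factor of 10.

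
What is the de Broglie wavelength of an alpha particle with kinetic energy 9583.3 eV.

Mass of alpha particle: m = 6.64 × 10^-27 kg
1.47 × 10^-13 m

Using λ = h/√(2mKE):

First convert KE to Joules: KE = 9583.3 eV = 1.535 × 10^-15 J

λ = h/√(2mKE)
λ = (6.626 × 10^-34 J·s) / √(2 × 6.64 × 10^-27 kg × 1.535 × 10^-15 J)
λ = 1.47 × 10^-13 m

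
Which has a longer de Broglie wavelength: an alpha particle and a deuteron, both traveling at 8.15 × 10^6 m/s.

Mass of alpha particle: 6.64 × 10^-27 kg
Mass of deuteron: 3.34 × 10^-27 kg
The deuteron has the longer wavelength.

Using λ = h/(mv), since both particles have the same velocity, the wavelength depends only on mass.

For alpha particle: λ₁ = h/(m₁v) = 1.22 × 10^-14 m
For deuteron: λ₂ = h/(m₂v) = 2.43 × 10^-14 m

Since λ ∝ 1/m at constant velocity, the lighter particle has the longer wavelength.

The deuteron has the longer de Broglie wavelength.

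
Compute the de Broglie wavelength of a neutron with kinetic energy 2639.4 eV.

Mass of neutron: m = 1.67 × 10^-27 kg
5.58 × 10^-13 m

Using λ = h/√(2mKE):

First convert KE to Joules: KE = 2639.4 eV = 4.229 × 10^-16 J

λ = h/√(2mKE)
λ = (6.626 × 10^-34 J·s) / √(2 × 1.67 × 10^-27 kg × 4.229 × 10^-16 J)
λ = 5.58 × 10^-13 m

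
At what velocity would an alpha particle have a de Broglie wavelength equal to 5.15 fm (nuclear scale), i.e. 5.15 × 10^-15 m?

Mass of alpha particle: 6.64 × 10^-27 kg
1.94 × 10^7 m/s

From λ = h/(mv), solve for v:

v = h/(mλ)
v = (6.626 × 10^-34 J·s) / (6.64 × 10^-27 kg × 5.15 × 10^-15 m)
v = 1.94 × 10^7 m/s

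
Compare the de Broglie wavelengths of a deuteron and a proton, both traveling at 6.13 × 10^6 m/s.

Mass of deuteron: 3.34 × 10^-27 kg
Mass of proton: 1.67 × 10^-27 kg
The proton has the longer wavelength.

Using λ = h/(mv), since both particles have the same velocity, the wavelength depends only on mass.

For deuteron: λ₁ = h/(m₁v) = 3.24 × 10^-14 m
For proton: λ₂ = h/(m₂v) = 6.47 × 10^-14 m

Since λ ∝ 1/m at constant velocity, the lighter particle has the longer wavelength.

The proton has the longer de Broglie wavelength.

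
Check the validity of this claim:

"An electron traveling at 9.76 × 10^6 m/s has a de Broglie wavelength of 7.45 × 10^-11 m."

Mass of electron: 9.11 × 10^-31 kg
True

The claim is correct.

Using λ = h/(mv):
λ = (6.626 × 10^-34 J·s) / (9.11 × 10^-31 kg × 9.76 × 10^6 m/s)
λ = 7.45 × 10^-11 m

This matches the claimed value.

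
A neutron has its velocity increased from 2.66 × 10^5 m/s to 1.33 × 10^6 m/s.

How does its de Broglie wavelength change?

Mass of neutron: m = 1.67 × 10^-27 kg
The wavelength decreases by a factor of 5.

Using λ = h/(mv):

Initial wavelength: λ₁ = h/(mv₁) = 1.49 × 10^-12 m
Final wavelength: λ₂ = h/(mv₂) = 2.98 × 10^-13 m

Since λ ∝ 1/v, when velocity increases by a factor of 5, the wavelength decreases by a factor of 5.

λ₂/λ₁ = v₁/v₂ = 1/5

The wavelength decreases by a factor of 5.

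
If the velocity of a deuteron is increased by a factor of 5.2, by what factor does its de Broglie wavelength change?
The wavelength decreases by a factor of 5.2.

From λ = h/(mv), the wavelength is inversely proportional to velocity:

λ ∝ 1/v

If v → 5.2v, then λ → λ/5.2

When velocity is increased by a factor of 5.2, the wavelength decreases by a factor of 5.2.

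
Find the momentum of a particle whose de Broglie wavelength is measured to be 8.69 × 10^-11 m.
7.62 × 10^-24 kg·m/s

From the de Broglie relation λ = h/p, we solve for p:

p = h/λ
p = (6.626 × 10^-34 J·s) / (8.69 × 10^-11 m)
p = 7.62 × 10^-24 kg·m/s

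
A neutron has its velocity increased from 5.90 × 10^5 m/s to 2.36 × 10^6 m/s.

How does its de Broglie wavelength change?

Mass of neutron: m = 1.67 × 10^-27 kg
The wavelength decreases by a factor of 4.

Using λ = h/(mv):

Initial wavelength: λ₁ = h/(mv₁) = 6.72 × 10^-13 m
Final wavelength: λ₂ = h/(mv₂) = 1.68 × 10^-13 m

Since λ ∝ 1/v, when velocity increases by a factor of 4, the wavelength decreases by a factor of 4.

λ₂/λ₁ = v₁/v₂ = 1/4

The wavelength decreases by a factor of 4.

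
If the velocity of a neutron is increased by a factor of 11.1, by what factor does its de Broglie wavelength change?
The wavelength decreases by a factor of 11.1.

From λ = h/(mv), the wavelength is inversely proportional to velocity:

λ ∝ 1/v

If v → 11.1v, then λ → λ/11.1

When velocity is increased by a factor of 11.1, the wavelength decreases by a factor of 11.1.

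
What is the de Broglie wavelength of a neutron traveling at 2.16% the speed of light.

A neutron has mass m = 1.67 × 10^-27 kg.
6.13 × 10^-14 m

Using the de Broglie relation λ = h/(mv):

v = 2.16% × c = 6.476 × 10^6 m/s

λ = h/(mv)
λ = (6.626 × 10^-34 J·s) / (1.67 × 10^-27 kg × 6.476 × 10^6 m/s)
λ = 6.13 × 10^-14 m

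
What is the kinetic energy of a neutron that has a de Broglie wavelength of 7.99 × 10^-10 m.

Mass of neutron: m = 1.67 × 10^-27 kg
2.06 × 10^-22 J (or 1.29 × 10^-3 eV)

From λ = h/√(2mKE), we solve for KE:

λ² = h²/(2mKE)
KE = h²/(2mλ²)
KE = (6.626 × 10^-34 J·s)² / (2 × 1.67 × 10^-27 kg × (7.99 × 10^-10 m)²)
KE = 2.06 × 10^-22 J
KE = 1.29 × 10^-3 eV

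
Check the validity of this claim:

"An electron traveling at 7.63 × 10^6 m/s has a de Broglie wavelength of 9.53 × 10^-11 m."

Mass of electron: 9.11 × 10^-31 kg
True

The claim is correct.

Using λ = h/(mv):
λ = (6.626 × 10^-34 J·s) / (9.11 × 10^-31 kg × 7.63 × 10^6 m/s)
λ = 9.53 × 10^-11 m

This matches the claimed value.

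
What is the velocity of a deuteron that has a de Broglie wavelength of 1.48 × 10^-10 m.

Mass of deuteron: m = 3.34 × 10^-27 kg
1.34 × 10^3 m/s

From the de Broglie relation λ = h/(mv), we solve for v:

v = h/(mλ)
v = (6.626 × 10^-34 J·s) / (3.34 × 10^-27 kg × 1.48 × 10^-10 m)
v = 1.34 × 10^3 m/s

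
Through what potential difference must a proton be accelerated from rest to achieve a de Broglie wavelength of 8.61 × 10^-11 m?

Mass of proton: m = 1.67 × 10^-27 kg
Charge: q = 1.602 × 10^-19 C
1.11 × 10^-1 V

From λ = h/√(2mqV), we solve for V:

λ² = h²/(2mqV)
V = h²/(2mqλ²)
V = (6.626 × 10^-34 J·s)² / (2 × 1.67 × 10^-27 kg × 1.602 × 10^-19 C × (8.61 × 10^-11 m)²)
V = 1.11 × 10^-1 V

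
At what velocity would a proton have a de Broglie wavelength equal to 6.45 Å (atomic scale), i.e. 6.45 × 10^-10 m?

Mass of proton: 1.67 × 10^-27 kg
6.15 × 10^2 m/s

From λ = h/(mv), solve for v:

v = h/(mλ)
v = (6.626 × 10^-34 J·s) / (1.67 × 10^-27 kg × 6.45 × 10^-10 m)
v = 6.15 × 10^2 m/s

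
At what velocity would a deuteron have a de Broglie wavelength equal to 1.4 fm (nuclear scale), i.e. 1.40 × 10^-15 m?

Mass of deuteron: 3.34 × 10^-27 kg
1.42 × 10^8 m/s

From λ = h/(mv), solve for v:

v = h/(mλ)
v = (6.626 × 10^-34 J·s) / (3.34 × 10^-27 kg × 1.40 × 10^-15 m)
v = 1.42 × 10^8 m/s

Note: This velocity is 47.3% of the speed of light, so relativistic corrections would be needed for a more accurate calculation.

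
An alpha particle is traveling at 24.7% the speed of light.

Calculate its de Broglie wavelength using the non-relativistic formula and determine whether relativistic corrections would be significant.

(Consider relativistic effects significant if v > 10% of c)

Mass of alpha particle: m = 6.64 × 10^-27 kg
Yes, relativistic corrections are needed.

Using the non-relativistic de Broglie formula λ = h/(mv):

v = 24.7% × c = 7.405 × 10^7 m/s

λ = h/(mv)
λ = (6.626 × 10^-34 J·s) / (6.64 × 10^-27 kg × 7.405 × 10^7 m/s)
λ = 1.35 × 10^-15 m

Since v = 24.7% of c > 10% of c, relativistic corrections ARE significant and the actual wavelength would differ from this non-relativistic estimate.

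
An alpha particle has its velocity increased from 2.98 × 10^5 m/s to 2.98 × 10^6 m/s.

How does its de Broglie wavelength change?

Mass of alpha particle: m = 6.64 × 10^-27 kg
The wavelength decreases by a factor of 10.

Using λ = h/(mv):

Initial wavelength: λ₁ = h/(mv₁) = 3.35 × 10^-13 m
Final wavelength: λ₂ = h/(mv₂) = 3.35 × 10^-14 m

Since λ ∝ 1/v, when velocity increases by a factor of 10, the wavelength decreases by a factor of 10.

λ₂/λ₁ = v₁/v₂ = 1/10

The wavelength decreases by a factor of 10.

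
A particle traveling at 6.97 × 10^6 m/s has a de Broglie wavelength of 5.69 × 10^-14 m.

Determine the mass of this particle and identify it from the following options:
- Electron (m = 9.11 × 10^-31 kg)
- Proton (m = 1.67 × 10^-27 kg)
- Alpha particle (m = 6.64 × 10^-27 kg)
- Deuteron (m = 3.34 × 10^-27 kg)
The particle is a proton.

From λ = h/(mv), solve for mass:

m = h/(λv)
m = (6.626 × 10^-34 J·s) / (5.69 × 10^-14 m × 6.97 × 10^6 m/s)
m = 1.67 × 10^-27 kg

Comparing with the listed masses, this is closest to a proton.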